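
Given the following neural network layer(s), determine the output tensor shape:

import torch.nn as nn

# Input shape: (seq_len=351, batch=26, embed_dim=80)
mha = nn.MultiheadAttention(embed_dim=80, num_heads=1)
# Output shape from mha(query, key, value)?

Input shape: (351, 26, 80)
Output shape: (351, 26, 80)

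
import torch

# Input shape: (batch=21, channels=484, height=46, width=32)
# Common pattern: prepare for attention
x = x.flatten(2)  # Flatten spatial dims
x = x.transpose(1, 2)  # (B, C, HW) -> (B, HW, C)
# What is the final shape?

Input shape: (21, 484, 46, 32)
  -> after flatten(2): (21, 484, 1472)
Output shape: (21, 1472, 484)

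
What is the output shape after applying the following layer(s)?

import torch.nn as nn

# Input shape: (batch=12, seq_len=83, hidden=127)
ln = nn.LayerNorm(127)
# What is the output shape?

Input shape: (12, 83, 127)
Output shape: (12, 83, 127)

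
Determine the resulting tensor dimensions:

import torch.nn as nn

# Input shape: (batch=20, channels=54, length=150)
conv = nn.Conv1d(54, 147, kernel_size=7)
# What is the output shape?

Input shape: (20, 54, 150)
Output shape: (20, 147, 144)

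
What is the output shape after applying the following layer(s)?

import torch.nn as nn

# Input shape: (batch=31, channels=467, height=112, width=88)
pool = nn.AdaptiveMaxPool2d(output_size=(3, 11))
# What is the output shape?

Input shape: (31, 467, 112, 88)
Output shape: (31, 467, 3, 11)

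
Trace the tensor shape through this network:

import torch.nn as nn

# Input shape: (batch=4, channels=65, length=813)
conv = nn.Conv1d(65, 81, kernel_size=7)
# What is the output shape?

Input shape: (4, 65, 813)
Output shape: (4, 81, 807)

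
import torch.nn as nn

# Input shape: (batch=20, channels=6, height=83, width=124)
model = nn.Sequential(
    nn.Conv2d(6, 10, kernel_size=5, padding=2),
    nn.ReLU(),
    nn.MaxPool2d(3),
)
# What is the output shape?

Input shape: (20, 6, 83, 124)
  -> after Conv2d: (20, 10, 83, 124)
  -> after ReLU: (20, 10, 83, 124)
Output shape: (20, 10, 27, 41)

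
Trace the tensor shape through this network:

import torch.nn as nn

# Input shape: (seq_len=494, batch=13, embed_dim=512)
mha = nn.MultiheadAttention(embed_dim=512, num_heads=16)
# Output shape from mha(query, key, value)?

Input shape: (494, 13, 512)
Output shape: (494, 13, 512)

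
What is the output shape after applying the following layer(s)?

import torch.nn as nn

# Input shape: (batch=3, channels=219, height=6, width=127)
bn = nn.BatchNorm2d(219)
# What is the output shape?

Input shape: (3, 219, 6, 127)
Output shape: (3, 219, 6, 127)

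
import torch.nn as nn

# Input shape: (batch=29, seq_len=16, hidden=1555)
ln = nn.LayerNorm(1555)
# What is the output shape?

Input shape: (29, 16, 1555)
Output shape: (29, 16, 1555)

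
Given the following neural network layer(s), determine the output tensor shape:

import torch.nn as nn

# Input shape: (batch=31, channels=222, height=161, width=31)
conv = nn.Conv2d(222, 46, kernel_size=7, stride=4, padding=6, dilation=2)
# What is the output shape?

Input shape: (31, 222, 161, 31)
Output shape: (31, 46, 41, 8)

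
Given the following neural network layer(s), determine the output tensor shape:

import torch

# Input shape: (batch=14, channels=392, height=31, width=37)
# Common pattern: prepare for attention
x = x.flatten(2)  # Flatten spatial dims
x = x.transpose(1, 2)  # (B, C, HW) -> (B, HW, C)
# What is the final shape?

Input shape: (14, 392, 31, 37)
  -> after flatten(2): (14, 392, 1147)
Output shape: (14, 1147, 392)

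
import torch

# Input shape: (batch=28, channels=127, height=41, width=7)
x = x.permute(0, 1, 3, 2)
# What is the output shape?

Input shape: (28, 127, 41, 7)
Output shape: (28, 127, 7, 41)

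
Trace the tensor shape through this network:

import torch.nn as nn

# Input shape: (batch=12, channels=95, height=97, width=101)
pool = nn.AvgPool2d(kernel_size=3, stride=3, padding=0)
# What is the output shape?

Input shape: (12, 95, 97, 101)
Output shape: (12, 95, 32, 33)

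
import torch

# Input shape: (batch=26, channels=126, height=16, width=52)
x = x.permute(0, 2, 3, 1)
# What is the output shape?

Input shape: (26, 126, 16, 52)
Output shape: (26, 16, 52, 126)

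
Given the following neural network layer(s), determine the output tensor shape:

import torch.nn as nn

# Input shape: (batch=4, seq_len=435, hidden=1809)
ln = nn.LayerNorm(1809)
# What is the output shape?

Input shape: (4, 435, 1809)
Output shape: (4, 435, 1809)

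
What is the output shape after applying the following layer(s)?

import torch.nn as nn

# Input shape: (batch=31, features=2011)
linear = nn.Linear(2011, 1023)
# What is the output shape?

Input shape: (31, 2011)
Output shape: (31, 1023)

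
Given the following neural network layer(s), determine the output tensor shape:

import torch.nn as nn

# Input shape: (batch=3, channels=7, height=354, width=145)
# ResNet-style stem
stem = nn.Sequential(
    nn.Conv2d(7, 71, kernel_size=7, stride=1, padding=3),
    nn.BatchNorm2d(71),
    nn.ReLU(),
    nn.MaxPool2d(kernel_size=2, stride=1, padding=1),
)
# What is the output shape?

Input shape: (3, 7, 354, 145)
  -> after Conv2d 7x7 stride=1: (3, 71, 354, 145)
Output shape: (3, 71, 355, 146)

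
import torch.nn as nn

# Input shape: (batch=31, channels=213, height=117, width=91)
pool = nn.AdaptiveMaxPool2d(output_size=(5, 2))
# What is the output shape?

Input shape: (31, 213, 117, 91)
Output shape: (31, 213, 5, 2)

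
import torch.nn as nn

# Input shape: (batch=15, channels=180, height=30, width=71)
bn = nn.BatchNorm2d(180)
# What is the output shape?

Input shape: (15, 180, 30, 71)
Output shape: (15, 180, 30, 71)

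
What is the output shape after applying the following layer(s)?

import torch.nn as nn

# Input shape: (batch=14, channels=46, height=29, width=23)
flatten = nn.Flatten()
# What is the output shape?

Input shape: (14, 46, 29, 23)
Output shape: (14, 30682)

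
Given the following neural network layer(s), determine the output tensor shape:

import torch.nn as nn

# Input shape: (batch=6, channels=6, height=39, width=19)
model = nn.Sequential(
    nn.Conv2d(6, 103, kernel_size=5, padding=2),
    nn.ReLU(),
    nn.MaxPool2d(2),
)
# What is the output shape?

Input shape: (6, 6, 39, 19)
  -> after Conv2d: (6, 103, 39, 19)
  -> after ReLU: (6, 103, 39, 19)
Output shape: (6, 103, 19, 9)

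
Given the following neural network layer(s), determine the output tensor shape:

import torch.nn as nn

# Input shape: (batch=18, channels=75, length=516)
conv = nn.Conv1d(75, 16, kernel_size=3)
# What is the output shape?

Input shape: (18, 75, 516)
Output shape: (18, 16, 514)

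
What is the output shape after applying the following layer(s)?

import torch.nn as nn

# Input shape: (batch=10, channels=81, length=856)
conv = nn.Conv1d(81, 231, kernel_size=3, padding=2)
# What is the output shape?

Input shape: (10, 81, 856)
Output shape: (10, 231, 858)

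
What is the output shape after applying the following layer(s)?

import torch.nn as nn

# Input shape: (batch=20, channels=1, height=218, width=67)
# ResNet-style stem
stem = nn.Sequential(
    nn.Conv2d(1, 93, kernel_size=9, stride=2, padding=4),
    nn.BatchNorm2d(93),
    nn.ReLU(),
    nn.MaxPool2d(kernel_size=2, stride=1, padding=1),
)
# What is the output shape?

Input shape: (20, 1, 218, 67)
  -> after Conv2d 9x9 stride=2: (20, 93, 109, 34)
Output shape: (20, 93, 110, 35)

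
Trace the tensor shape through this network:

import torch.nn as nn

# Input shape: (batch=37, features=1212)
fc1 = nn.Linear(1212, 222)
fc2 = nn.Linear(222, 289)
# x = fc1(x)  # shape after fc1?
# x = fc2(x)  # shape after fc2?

Input shape: (37, 1212)
  -> after fc1: (37, 222)
Output shape: (37, 289)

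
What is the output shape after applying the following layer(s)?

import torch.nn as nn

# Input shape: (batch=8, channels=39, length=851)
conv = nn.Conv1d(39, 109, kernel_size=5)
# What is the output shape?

Input shape: (8, 39, 851)
Output shape: (8, 109, 847)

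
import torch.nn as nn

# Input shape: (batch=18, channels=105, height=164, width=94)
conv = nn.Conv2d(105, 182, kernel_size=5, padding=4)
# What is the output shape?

Input shape: (18, 105, 164, 94)
Output shape: (18, 182, 168, 98)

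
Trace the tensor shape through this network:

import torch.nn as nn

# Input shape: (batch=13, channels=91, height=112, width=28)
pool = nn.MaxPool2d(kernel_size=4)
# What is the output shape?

Input shape: (13, 91, 112, 28)
Output shape: (13, 91, 28, 7)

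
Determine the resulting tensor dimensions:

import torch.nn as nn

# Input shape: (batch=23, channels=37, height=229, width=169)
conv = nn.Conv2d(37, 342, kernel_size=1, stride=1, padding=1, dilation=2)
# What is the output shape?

Input shape: (23, 37, 229, 169)
Output shape: (23, 342, 231, 171)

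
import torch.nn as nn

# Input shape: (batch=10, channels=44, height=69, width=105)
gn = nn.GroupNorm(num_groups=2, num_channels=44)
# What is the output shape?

Input shape: (10, 44, 69, 105)
Output shape: (10, 44, 69, 105)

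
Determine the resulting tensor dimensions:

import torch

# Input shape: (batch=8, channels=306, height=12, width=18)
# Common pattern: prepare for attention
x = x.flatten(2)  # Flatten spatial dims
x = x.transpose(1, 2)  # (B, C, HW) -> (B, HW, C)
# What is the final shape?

Input shape: (8, 306, 12, 18)
  -> after flatten(2): (8, 306, 216)
Output shape: (8, 216, 306)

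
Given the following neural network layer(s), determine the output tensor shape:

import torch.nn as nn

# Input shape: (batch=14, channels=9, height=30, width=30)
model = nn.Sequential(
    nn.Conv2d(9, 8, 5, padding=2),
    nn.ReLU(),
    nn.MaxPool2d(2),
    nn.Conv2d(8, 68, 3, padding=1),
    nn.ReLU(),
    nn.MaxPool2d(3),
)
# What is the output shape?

Input shape: (14, 9, 30, 30)
  -> after first Conv2d: (14, 8, 30, 30)
  -> after first MaxPool2d: (14, 8, 15, 15)
  -> after second Conv2d: (14, 68, 15, 15)
Output shape: (14, 68, 5, 5)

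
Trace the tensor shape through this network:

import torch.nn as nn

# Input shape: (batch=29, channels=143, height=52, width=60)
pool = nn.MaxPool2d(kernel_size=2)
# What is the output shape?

Input shape: (29, 143, 52, 60)
Output shape: (29, 143, 26, 30)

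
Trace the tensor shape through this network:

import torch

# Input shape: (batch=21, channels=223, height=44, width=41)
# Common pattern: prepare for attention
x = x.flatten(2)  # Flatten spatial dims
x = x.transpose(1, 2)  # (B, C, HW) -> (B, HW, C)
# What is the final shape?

Input shape: (21, 223, 44, 41)
  -> after flatten(2): (21, 223, 1804)
Output shape: (21, 1804, 223)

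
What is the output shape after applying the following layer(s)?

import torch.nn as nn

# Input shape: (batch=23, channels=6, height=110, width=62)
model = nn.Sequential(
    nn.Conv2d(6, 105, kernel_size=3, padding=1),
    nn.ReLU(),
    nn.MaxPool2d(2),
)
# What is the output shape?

Input shape: (23, 6, 110, 62)
  -> after Conv2d: (23, 105, 110, 62)
  -> after ReLU: (23, 105, 110, 62)
Output shape: (23, 105, 55, 31)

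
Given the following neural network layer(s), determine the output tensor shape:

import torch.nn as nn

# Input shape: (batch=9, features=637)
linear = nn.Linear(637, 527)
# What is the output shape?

Input shape: (9, 637)
Output shape: (9, 527)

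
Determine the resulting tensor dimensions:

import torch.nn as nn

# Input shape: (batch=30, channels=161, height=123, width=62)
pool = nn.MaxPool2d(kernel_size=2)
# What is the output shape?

Input shape: (30, 161, 123, 62)
Output shape: (30, 161, 61, 31)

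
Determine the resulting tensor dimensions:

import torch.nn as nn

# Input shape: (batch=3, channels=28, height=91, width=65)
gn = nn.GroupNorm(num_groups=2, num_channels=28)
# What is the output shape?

Input shape: (3, 28, 91, 65)
Output shape: (3, 28, 91, 65)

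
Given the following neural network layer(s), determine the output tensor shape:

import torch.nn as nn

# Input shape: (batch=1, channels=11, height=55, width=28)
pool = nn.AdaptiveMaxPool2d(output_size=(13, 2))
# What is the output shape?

Input shape: (1, 11, 55, 28)
Output shape: (1, 11, 13, 2)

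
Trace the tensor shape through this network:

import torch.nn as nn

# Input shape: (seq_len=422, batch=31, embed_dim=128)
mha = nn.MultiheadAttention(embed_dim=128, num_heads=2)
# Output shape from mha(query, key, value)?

Input shape: (422, 31, 128)
Output shape: (422, 31, 128)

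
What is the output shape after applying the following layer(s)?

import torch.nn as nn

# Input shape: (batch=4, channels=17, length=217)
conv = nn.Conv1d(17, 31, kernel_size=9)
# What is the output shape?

Input shape: (4, 17, 217)
Output shape: (4, 31, 209)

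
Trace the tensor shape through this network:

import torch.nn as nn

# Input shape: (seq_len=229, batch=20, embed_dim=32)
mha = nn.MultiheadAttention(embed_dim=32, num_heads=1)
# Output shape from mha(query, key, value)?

Input shape: (229, 20, 32)
Output shape: (229, 20, 32)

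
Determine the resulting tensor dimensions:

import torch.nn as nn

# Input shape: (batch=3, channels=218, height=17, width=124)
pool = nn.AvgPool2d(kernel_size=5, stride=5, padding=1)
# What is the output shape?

Input shape: (3, 218, 17, 124)
Output shape: (3, 218, 3, 25)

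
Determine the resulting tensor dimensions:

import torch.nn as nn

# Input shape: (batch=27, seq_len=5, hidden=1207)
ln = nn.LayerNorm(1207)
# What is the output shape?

Input shape: (27, 5, 1207)
Output shape: (27, 5, 1207)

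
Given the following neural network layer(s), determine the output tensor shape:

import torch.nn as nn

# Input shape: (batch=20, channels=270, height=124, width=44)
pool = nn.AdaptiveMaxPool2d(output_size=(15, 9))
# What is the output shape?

Input shape: (20, 270, 124, 44)
Output shape: (20, 270, 15, 9)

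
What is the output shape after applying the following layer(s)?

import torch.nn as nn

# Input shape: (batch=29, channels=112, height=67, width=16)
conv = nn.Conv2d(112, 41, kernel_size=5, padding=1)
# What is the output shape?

Input shape: (29, 112, 67, 16)
Output shape: (29, 41, 65, 14)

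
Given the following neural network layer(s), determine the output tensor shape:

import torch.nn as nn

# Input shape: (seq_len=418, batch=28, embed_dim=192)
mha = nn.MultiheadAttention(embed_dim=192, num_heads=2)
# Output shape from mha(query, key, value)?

Input shape: (418, 28, 192)
Output shape: (418, 28, 192)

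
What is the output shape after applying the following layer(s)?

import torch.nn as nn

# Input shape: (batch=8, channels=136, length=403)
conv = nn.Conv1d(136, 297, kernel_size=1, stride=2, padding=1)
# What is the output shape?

Input shape: (8, 136, 403)
Output shape: (8, 297, 203)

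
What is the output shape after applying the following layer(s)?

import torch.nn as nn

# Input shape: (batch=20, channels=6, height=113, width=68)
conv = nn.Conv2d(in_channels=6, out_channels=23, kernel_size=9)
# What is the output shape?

Input shape: (20, 6, 113, 68)
Output shape: (20, 23, 105, 60)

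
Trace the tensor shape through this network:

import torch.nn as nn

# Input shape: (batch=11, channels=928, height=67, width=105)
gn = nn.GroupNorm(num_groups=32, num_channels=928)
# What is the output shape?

Input shape: (11, 928, 67, 105)
Output shape: (11, 928, 67, 105)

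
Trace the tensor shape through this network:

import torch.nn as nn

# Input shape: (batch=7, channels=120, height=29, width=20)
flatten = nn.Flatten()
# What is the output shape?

Input shape: (7, 120, 29, 20)
Output shape: (7, 69600)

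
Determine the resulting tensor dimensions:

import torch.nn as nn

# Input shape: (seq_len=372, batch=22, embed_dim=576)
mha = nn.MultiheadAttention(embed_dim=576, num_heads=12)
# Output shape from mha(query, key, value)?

Input shape: (372, 22, 576)
Output shape: (372, 22, 576)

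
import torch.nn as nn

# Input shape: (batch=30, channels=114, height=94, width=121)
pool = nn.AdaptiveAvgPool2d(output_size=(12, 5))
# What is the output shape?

Input shape: (30, 114, 94, 121)
Output shape: (30, 114, 12, 5)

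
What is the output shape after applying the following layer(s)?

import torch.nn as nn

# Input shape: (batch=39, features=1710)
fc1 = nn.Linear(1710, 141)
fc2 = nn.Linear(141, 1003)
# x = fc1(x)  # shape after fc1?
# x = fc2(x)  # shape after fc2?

Input shape: (39, 1710)
  -> after fc1: (39, 141)
Output shape: (39, 1003)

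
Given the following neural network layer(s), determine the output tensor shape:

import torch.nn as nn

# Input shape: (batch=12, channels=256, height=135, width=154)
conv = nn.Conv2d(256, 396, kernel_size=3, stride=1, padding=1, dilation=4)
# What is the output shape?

Input shape: (12, 256, 135, 154)
Output shape: (12, 396, 129, 148)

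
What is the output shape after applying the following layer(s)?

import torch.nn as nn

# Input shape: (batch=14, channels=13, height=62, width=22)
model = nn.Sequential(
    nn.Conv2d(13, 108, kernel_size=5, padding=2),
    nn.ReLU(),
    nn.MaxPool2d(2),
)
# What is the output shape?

Input shape: (14, 13, 62, 22)
  -> after Conv2d: (14, 108, 62, 22)
  -> after ReLU: (14, 108, 62, 22)
Output shape: (14, 108, 31, 11)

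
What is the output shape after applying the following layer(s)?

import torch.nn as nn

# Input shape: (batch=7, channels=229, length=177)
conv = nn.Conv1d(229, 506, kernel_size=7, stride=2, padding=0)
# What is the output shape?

Input shape: (7, 229, 177)
Output shape: (7, 506, 86)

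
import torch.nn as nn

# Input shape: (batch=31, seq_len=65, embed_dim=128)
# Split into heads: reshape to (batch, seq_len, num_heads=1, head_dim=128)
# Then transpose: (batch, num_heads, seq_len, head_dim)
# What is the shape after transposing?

Input shape: (31, 65, 128)
  -> after reshape: (31, 65, 1, 128)
Output shape: (31, 1, 65, 128)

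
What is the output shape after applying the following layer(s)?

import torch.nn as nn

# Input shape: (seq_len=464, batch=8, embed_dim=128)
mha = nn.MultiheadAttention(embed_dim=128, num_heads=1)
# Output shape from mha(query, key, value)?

Input shape: (464, 8, 128)
Output shape: (464, 8, 128)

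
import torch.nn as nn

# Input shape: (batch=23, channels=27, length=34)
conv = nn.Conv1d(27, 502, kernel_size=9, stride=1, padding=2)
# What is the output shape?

Input shape: (23, 27, 34)
Output shape: (23, 502, 30)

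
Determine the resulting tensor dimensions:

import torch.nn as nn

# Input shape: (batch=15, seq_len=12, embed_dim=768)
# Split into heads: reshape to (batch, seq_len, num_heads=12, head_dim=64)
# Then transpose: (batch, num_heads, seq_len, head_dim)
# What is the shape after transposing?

Input shape: (15, 12, 768)
  -> after reshape: (15, 12, 12, 64)
Output shape: (15, 12, 12, 64)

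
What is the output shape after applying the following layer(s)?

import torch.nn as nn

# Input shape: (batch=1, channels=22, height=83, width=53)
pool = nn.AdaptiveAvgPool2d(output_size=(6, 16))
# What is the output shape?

Input shape: (1, 22, 83, 53)
Output shape: (1, 22, 6, 16)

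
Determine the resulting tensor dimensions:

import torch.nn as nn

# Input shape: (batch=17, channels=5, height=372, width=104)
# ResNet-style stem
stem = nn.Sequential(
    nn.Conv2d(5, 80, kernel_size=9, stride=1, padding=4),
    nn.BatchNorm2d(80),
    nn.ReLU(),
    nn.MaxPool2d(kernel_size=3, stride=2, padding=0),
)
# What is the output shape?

Input shape: (17, 5, 372, 104)
  -> after Conv2d 9x9 stride=1: (17, 80, 372, 104)
Output shape: (17, 80, 185, 51)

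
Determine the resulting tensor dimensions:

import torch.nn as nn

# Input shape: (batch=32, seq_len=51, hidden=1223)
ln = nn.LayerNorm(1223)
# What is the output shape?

Input shape: (32, 51, 1223)
Output shape: (32, 51, 1223)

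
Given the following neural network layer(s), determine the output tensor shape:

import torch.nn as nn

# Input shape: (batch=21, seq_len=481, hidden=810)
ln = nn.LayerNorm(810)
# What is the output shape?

Input shape: (21, 481, 810)
Output shape: (21, 481, 810)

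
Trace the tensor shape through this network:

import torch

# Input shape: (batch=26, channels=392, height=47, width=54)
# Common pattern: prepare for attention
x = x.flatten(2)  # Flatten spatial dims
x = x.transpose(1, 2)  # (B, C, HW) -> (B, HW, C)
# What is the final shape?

Input shape: (26, 392, 47, 54)
  -> after flatten(2): (26, 392, 2538)
Output shape: (26, 2538, 392)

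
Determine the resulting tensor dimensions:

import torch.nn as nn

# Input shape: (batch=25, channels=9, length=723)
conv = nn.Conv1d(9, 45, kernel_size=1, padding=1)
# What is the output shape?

Input shape: (25, 9, 723)
Output shape: (25, 45, 725)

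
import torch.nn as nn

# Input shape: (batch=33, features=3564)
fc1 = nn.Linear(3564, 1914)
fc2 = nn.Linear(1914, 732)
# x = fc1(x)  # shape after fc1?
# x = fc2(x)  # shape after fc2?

Input shape: (33, 3564)
  -> after fc1: (33, 1914)
Output shape: (33, 732)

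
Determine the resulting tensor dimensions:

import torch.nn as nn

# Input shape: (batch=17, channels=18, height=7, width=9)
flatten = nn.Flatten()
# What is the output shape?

Input shape: (17, 18, 7, 9)
Output shape: (17, 1134)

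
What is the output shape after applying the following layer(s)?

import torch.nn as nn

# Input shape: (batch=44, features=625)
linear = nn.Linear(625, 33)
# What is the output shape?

Input shape: (44, 625)
Output shape: (44, 33)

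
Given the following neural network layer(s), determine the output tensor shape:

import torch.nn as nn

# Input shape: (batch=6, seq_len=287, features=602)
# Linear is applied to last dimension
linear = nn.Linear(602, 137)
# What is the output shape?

Input shape: (6, 287, 602)
Output shape: (6, 287, 137)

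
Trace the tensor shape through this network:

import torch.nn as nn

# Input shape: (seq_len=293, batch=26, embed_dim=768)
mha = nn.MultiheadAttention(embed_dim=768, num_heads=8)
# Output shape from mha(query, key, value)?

Input shape: (293, 26, 768)
Output shape: (293, 26, 768)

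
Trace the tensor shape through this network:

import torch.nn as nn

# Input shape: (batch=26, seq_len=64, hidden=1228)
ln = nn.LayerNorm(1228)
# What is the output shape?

Input shape: (26, 64, 1228)
Output shape: (26, 64, 1228)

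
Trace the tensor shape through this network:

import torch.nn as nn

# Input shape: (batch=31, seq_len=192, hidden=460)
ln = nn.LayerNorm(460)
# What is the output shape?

Input shape: (31, 192, 460)
Output shape: (31, 192, 460)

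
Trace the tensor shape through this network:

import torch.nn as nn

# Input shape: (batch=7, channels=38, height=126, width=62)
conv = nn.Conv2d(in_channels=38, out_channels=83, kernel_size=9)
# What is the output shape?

Input shape: (7, 38, 126, 62)
Output shape: (7, 83, 118, 54)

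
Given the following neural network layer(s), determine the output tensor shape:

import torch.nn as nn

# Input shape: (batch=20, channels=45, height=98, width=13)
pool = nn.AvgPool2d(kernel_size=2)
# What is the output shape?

Input shape: (20, 45, 98, 13)
Output shape: (20, 45, 49, 6)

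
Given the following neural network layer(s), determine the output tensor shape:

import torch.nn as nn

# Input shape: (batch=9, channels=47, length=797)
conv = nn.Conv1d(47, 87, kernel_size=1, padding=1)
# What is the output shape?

Input shape: (9, 47, 797)
Output shape: (9, 87, 799)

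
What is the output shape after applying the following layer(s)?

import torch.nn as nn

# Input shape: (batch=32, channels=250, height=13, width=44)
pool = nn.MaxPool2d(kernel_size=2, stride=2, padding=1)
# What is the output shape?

Input shape: (32, 250, 13, 44)
Output shape: (32, 250, 7, 23)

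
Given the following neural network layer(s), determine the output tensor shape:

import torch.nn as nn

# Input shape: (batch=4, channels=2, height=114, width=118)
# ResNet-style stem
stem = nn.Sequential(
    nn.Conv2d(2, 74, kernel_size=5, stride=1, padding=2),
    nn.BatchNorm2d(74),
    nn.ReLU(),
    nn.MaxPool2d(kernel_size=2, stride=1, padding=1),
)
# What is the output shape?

Input shape: (4, 2, 114, 118)
  -> after Conv2d 5x5 stride=1: (4, 74, 114, 118)
Output shape: (4, 74, 115, 119)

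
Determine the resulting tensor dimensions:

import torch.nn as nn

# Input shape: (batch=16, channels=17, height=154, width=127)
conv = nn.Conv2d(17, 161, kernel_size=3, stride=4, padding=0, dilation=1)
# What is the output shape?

Input shape: (16, 17, 154, 127)
Output shape: (16, 161, 38, 32)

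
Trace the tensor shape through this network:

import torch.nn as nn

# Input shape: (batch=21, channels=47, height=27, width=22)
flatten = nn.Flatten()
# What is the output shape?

Input shape: (21, 47, 27, 22)
Output shape: (21, 27918)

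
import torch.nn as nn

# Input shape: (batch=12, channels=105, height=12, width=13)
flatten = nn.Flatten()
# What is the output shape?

Input shape: (12, 105, 12, 13)
Output shape: (12, 16380)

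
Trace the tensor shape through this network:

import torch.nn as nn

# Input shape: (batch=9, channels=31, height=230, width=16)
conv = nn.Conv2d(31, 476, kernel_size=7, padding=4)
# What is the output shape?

Input shape: (9, 31, 230, 16)
Output shape: (9, 476, 232, 18)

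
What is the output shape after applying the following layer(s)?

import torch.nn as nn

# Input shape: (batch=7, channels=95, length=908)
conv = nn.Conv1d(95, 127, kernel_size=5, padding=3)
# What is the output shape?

Input shape: (7, 95, 908)
Output shape: (7, 127, 910)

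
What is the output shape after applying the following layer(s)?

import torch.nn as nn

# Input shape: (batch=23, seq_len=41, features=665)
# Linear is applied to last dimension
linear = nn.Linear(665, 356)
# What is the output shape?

Input shape: (23, 41, 665)
Output shape: (23, 41, 356)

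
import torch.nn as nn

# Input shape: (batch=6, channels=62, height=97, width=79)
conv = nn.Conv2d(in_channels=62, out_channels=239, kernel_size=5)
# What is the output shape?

Input shape: (6, 62, 97, 79)
Output shape: (6, 239, 93, 75)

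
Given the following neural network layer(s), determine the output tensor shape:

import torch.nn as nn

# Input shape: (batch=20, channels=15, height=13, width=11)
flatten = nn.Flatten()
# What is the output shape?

Input shape: (20, 15, 13, 11)
Output shape: (20, 2145)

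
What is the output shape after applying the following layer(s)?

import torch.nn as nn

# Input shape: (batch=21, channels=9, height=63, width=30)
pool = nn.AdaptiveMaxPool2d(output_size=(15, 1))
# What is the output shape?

Input shape: (21, 9, 63, 30)
Output shape: (21, 9, 15, 1)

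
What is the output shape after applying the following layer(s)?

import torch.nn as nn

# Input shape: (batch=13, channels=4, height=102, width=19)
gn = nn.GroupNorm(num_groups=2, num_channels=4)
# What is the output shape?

Input shape: (13, 4, 102, 19)
Output shape: (13, 4, 102, 19)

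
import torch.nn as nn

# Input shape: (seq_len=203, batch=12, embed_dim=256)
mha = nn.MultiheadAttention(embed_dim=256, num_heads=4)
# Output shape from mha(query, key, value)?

Input shape: (203, 12, 256)
Output shape: (203, 12, 256)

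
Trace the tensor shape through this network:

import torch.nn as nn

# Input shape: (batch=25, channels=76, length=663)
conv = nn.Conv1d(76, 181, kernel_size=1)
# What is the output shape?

Input shape: (25, 76, 663)
Output shape: (25, 181, 663)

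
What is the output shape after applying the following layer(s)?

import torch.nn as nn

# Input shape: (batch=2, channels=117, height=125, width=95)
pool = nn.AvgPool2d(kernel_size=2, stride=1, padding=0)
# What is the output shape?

Input shape: (2, 117, 125, 95)
Output shape: (2, 117, 124, 94)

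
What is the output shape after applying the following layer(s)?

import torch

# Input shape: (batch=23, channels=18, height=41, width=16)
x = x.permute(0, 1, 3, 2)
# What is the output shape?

Input shape: (23, 18, 41, 16)
Output shape: (23, 18, 16, 41)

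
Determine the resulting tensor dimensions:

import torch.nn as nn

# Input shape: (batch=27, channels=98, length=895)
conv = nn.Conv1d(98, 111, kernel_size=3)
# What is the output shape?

Input shape: (27, 98, 895)
Output shape: (27, 111, 893)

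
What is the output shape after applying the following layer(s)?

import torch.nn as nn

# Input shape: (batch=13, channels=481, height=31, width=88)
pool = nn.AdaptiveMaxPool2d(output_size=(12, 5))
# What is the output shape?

Input shape: (13, 481, 31, 88)
Output shape: (13, 481, 12, 5)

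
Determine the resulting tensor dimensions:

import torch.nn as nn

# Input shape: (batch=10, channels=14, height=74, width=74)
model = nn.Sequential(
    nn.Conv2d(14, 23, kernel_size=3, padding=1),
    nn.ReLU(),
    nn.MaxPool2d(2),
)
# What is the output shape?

Input shape: (10, 14, 74, 74)
  -> after Conv2d: (10, 23, 74, 74)
  -> after ReLU: (10, 23, 74, 74)
Output shape: (10, 23, 37, 37)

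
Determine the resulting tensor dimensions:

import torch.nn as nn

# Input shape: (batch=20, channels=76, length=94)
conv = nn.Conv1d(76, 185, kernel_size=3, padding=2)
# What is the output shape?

Input shape: (20, 76, 94)
Output shape: (20, 185, 96)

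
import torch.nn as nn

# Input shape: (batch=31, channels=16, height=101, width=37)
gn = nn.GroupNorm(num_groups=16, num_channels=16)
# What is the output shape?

Input shape: (31, 16, 101, 37)
Output shape: (31, 16, 101, 37)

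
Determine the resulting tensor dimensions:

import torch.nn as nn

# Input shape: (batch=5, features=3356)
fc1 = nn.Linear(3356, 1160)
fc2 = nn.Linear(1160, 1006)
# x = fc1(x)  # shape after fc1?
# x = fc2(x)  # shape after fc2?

Input shape: (5, 3356)
  -> after fc1: (5, 1160)
Output shape: (5, 1006)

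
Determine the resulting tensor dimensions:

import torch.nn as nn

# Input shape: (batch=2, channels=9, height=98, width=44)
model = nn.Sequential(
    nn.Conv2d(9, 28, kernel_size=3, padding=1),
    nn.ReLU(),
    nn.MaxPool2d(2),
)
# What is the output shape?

Input shape: (2, 9, 98, 44)
  -> after Conv2d: (2, 28, 98, 44)
  -> after ReLU: (2, 28, 98, 44)
Output shape: (2, 28, 49, 22)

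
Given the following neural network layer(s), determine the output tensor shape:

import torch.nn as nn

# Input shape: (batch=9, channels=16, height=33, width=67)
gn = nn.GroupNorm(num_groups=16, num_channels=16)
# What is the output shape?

Input shape: (9, 16, 33, 67)
Output shape: (9, 16, 33, 67)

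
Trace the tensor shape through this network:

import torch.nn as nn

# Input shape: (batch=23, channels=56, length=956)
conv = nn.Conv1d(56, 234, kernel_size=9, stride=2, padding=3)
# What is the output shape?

Input shape: (23, 56, 956)
Output shape: (23, 234, 477)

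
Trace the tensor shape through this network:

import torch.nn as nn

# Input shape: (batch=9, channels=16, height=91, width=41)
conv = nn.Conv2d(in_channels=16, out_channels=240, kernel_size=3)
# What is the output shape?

Input shape: (9, 16, 91, 41)
Output shape: (9, 240, 89, 39)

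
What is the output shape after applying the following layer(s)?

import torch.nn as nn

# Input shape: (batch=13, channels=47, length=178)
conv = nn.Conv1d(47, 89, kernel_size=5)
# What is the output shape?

Input shape: (13, 47, 178)
Output shape: (13, 89, 174)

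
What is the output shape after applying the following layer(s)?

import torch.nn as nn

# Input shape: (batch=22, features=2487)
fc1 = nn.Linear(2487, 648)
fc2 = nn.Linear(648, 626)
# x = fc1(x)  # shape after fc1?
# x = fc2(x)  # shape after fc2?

Input shape: (22, 2487)
  -> after fc1: (22, 648)
Output shape: (22, 626)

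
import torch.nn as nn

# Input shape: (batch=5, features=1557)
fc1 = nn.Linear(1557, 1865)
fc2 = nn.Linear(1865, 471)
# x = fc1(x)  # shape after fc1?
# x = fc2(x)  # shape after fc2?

Input shape: (5, 1557)
  -> after fc1: (5, 1865)
Output shape: (5, 471)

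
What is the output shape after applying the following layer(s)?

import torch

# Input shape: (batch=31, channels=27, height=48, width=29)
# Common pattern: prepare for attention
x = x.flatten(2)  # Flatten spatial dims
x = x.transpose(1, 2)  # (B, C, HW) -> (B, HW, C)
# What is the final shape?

Input shape: (31, 27, 48, 29)
  -> after flatten(2): (31, 27, 1392)
Output shape: (31, 1392, 27)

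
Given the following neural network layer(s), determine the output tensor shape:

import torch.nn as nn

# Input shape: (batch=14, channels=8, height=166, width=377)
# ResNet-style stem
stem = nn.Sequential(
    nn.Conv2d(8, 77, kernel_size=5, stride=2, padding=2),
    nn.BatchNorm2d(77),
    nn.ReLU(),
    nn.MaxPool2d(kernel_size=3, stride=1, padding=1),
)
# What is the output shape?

Input shape: (14, 8, 166, 377)
  -> after Conv2d 5x5 stride=2: (14, 77, 83, 189)
Output shape: (14, 77, 83, 189)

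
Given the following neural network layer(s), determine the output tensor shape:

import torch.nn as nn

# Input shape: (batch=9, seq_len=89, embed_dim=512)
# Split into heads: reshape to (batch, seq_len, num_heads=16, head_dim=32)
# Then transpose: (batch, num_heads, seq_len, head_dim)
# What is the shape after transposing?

Input shape: (9, 89, 512)
  -> after reshape: (9, 89, 16, 32)
Output shape: (9, 16, 89, 32)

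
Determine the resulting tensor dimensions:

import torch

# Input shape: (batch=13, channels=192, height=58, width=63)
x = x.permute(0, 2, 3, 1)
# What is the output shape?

Input shape: (13, 192, 58, 63)
Output shape: (13, 58, 63, 192)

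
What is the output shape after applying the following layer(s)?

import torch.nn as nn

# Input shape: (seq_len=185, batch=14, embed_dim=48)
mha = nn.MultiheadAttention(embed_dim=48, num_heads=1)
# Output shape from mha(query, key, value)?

Input shape: (185, 14, 48)
Output shape: (185, 14, 48)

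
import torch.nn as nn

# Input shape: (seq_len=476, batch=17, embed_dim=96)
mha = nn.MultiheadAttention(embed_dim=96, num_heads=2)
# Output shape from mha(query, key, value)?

Input shape: (476, 17, 96)
Output shape: (476, 17, 96)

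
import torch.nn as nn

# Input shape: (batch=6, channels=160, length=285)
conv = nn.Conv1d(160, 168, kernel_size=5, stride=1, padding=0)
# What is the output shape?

Input shape: (6, 160, 285)
Output shape: (6, 168, 281)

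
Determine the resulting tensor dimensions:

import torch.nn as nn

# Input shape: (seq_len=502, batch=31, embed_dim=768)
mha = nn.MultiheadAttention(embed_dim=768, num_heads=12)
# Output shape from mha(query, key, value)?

Input shape: (502, 31, 768)
Output shape: (502, 31, 768)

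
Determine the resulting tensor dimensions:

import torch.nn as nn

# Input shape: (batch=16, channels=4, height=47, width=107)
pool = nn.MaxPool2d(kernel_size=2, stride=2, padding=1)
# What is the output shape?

Input shape: (16, 4, 47, 107)
Output shape: (16, 4, 24, 54)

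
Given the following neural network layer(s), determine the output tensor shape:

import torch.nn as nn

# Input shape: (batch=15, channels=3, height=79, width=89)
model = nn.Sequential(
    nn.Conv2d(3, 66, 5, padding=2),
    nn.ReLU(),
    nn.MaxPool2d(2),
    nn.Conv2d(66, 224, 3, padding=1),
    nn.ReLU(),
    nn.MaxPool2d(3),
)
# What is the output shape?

Input shape: (15, 3, 79, 89)
  -> after first Conv2d: (15, 66, 79, 89)
  -> after first MaxPool2d: (15, 66, 39, 44)
  -> after second Conv2d: (15, 224, 39, 44)
Output shape: (15, 224, 13, 14)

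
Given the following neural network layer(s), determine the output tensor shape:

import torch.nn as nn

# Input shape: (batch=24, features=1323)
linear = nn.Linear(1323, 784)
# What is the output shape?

Input shape: (24, 1323)
Output shape: (24, 784)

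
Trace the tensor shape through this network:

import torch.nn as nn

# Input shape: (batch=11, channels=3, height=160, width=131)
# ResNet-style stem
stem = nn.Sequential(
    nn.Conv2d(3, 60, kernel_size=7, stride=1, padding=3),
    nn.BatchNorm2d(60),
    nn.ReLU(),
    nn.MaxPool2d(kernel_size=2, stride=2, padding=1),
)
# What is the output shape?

Input shape: (11, 3, 160, 131)
  -> after Conv2d 7x7 stride=1: (11, 60, 160, 131)
Output shape: (11, 60, 81, 66)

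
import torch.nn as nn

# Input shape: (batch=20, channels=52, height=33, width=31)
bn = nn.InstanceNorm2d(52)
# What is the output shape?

Input shape: (20, 52, 33, 31)
Output shape: (20, 52, 33, 31)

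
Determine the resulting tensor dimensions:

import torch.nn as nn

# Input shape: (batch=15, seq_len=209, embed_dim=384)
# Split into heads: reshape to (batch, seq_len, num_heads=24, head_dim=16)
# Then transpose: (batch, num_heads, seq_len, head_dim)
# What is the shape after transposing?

Input shape: (15, 209, 384)
  -> after reshape: (15, 209, 24, 16)
Output shape: (15, 24, 209, 16)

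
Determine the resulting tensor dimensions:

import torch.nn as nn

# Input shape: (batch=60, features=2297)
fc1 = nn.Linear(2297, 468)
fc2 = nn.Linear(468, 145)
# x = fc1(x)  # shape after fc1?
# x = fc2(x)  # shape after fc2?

Input shape: (60, 2297)
  -> after fc1: (60, 468)
Output shape: (60, 145)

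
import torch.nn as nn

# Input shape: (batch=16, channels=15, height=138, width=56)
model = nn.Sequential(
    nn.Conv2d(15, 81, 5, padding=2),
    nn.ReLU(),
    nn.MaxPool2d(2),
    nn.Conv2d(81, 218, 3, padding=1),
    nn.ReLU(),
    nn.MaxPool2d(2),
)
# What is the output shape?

Input shape: (16, 15, 138, 56)
  -> after first Conv2d: (16, 81, 138, 56)
  -> after first MaxPool2d: (16, 81, 69, 28)
  -> after second Conv2d: (16, 218, 69, 28)
Output shape: (16, 218, 34, 14)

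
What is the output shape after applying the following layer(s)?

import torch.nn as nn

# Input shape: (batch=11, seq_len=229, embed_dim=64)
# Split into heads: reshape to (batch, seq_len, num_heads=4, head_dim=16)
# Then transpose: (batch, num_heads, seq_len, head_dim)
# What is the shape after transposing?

Input shape: (11, 229, 64)
  -> after reshape: (11, 229, 4, 16)
Output shape: (11, 4, 229, 16)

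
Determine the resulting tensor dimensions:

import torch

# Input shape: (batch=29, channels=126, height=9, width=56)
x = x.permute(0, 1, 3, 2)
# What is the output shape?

Input shape: (29, 126, 9, 56)
Output shape: (29, 126, 56, 9)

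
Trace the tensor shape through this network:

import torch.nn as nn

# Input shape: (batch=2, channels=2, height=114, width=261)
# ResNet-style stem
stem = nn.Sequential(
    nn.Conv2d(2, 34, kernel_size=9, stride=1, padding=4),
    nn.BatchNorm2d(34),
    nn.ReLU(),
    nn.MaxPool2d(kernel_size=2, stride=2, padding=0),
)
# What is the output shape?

Input shape: (2, 2, 114, 261)
  -> after Conv2d 9x9 stride=1: (2, 34, 114, 261)
Output shape: (2, 34, 57, 130)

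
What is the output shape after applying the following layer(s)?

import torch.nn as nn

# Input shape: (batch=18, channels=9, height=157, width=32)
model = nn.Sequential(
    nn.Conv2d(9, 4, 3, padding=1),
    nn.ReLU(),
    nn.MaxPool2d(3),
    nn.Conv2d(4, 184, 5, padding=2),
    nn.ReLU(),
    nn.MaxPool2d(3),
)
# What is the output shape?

Input shape: (18, 9, 157, 32)
  -> after first Conv2d: (18, 4, 157, 32)
  -> after first MaxPool2d: (18, 4, 52, 10)
  -> after second Conv2d: (18, 184, 52, 10)
Output shape: (18, 184, 17, 3)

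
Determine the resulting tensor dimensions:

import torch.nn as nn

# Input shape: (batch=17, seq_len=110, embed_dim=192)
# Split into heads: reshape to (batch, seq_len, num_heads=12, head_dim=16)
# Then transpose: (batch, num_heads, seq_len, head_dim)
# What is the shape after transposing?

Input shape: (17, 110, 192)
  -> after reshape: (17, 110, 12, 16)
Output shape: (17, 12, 110, 16)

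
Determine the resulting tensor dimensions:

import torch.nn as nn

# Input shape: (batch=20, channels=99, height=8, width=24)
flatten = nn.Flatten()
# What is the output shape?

Input shape: (20, 99, 8, 24)
Output shape: (20, 19008)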